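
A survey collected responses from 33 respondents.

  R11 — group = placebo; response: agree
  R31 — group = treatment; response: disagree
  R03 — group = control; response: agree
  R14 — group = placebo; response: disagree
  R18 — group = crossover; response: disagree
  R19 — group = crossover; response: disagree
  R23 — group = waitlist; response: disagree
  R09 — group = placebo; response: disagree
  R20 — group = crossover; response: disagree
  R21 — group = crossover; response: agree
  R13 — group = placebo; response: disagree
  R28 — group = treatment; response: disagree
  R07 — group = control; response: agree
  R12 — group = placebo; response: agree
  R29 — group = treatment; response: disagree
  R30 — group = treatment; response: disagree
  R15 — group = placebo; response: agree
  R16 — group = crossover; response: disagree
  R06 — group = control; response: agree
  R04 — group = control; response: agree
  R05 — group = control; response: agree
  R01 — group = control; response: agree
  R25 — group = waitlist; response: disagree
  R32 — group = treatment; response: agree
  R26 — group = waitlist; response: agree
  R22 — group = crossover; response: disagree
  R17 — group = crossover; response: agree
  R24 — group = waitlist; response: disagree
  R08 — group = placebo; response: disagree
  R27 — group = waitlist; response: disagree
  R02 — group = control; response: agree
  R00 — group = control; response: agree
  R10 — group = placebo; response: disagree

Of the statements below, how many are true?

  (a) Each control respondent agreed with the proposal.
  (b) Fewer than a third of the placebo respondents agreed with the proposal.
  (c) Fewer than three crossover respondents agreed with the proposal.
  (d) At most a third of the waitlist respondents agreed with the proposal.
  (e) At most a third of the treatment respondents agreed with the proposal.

4

(a) control: |A| = 8, |A ∩ B| = 8; needs A ⊆ B, i.e. every element of A is in B (|A ∖ B| = 0) — true.
(b) placebo: |A| = 8, |A ∩ B| = 3; needs |A ∩ B| / |A| < 1/3 — false.
(c) crossover: |A| = 7, |A ∩ B| = 2; needs |A ∩ B| < 3 — true.
(d) waitlist: |A| = 5, |A ∩ B| = 1; needs |A ∩ B| / |A| ≤ 1/3 — true.
(e) treatment: |A| = 5, |A ∩ B| = 1; needs |A ∩ B| / |A| ≤ 1/3 — true.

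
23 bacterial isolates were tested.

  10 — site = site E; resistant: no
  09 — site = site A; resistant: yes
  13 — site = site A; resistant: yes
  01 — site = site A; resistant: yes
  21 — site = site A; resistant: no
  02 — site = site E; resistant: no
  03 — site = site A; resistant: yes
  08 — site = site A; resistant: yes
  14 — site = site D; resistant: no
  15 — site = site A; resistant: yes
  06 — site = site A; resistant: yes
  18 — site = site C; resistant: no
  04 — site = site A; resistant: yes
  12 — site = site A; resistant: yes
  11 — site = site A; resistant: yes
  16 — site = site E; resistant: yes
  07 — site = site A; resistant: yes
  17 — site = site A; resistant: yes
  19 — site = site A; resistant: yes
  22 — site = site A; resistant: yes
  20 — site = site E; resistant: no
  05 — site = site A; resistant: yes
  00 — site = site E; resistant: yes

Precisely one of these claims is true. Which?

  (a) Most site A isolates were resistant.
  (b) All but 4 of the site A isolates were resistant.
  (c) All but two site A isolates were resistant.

(a)

|A| = 16, |A ∩ B| = 15, |A ∖ B| = 1.
(a) requires |A ∩ B| > |A ∖ B|: true.
(b) requires |A ∖ B| = 4: false.
(c) requires |A ∖ B| = 2: false.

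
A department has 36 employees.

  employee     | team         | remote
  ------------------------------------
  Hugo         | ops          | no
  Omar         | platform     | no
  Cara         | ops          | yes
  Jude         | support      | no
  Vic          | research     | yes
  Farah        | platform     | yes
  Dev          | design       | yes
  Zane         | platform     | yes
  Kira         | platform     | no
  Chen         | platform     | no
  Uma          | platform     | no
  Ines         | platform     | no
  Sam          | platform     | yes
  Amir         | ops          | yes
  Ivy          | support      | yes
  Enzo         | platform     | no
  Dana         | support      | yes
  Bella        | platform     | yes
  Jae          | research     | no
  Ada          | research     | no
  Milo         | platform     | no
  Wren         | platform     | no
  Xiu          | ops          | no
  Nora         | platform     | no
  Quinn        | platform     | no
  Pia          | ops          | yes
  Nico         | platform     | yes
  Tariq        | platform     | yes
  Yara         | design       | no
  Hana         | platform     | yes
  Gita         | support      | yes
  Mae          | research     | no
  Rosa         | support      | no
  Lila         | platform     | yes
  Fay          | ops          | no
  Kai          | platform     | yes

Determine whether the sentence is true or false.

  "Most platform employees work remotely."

False

'Most platform employees work remotely' holds iff |A ∩ B| > |A ∖ B|.
|A| = 19, |A ∩ B| = 9, |A ∖ B| = 10.
9 < 10, so the statement is false.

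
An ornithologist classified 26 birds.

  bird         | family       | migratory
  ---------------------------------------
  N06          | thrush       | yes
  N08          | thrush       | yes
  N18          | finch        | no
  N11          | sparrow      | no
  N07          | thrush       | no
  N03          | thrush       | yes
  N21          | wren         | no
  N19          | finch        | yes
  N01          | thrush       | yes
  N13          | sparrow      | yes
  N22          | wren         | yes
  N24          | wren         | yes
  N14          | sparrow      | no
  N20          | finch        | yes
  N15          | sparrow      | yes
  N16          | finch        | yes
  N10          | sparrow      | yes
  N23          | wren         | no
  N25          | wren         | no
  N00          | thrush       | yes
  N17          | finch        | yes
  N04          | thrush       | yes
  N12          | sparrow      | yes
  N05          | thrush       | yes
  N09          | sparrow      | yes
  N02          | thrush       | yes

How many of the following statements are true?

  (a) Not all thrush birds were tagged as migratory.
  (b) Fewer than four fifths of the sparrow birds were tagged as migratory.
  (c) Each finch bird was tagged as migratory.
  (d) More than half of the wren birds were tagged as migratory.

2

(a) thrush: |A| = 9, |A ∩ B| = 8; needs A ⊄ B (|A ∖ B| ≥ 1) — true.
(b) sparrow: |A| = 7, |A ∩ B| = 5; needs |A ∩ B| / |A| < 4/5 — true.
(c) finch: |A| = 5, |A ∩ B| = 4; needs A ⊆ B, i.e. every element of A is in B (|A ∖ B| = 0) — false.
(d) wren: |A| = 5, |A ∩ B| = 2; needs |A ∩ B| > |A ∖ B| — false.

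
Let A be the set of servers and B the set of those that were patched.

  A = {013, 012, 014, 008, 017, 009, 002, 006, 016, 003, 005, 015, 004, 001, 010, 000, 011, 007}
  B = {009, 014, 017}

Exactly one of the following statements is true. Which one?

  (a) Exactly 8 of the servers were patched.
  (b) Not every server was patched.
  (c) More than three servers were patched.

|A| = 18, |A ∩ B| = 3, |A ∖ B| = 15.
(a) requires |A ∩ B| = 8: false.
(b) requires A ⊄ B (|A ∖ B| ≥ 1): true.
(c) requires |A ∩ B| > 3: false.

(b)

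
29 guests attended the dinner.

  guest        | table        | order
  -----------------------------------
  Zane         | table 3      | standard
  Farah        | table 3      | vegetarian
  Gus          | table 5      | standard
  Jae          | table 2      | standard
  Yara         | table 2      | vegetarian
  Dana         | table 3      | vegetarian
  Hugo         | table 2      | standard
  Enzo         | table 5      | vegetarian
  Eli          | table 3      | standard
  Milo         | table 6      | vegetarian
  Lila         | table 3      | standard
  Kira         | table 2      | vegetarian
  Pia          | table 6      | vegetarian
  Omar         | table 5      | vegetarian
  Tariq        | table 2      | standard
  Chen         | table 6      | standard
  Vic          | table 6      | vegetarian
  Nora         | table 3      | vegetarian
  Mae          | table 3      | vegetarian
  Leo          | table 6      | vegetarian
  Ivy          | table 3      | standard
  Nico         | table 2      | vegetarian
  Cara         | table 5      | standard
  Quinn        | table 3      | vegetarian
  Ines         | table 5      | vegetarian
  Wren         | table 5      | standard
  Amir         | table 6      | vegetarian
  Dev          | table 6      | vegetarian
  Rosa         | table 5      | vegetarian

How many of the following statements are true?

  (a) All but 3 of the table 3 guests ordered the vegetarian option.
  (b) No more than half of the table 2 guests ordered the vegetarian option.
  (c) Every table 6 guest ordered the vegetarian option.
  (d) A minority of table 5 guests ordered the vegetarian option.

1

(a) table 3: |A| = 9, |A ∩ B| = 5; needs |A ∖ B| = 3 — false.
(b) table 2: |A| = 6, |A ∩ B| = 3; needs |A ∩ B| ≤ |A ∖ B| — true.
(c) table 6: |A| = 7, |A ∩ B| = 6; needs A ⊆ B, i.e. every element of A is in B (|A ∖ B| = 0) — false.
(d) table 5: |A| = 7, |A ∩ B| = 4; needs |A ∩ B| < |A ∖ B| — false.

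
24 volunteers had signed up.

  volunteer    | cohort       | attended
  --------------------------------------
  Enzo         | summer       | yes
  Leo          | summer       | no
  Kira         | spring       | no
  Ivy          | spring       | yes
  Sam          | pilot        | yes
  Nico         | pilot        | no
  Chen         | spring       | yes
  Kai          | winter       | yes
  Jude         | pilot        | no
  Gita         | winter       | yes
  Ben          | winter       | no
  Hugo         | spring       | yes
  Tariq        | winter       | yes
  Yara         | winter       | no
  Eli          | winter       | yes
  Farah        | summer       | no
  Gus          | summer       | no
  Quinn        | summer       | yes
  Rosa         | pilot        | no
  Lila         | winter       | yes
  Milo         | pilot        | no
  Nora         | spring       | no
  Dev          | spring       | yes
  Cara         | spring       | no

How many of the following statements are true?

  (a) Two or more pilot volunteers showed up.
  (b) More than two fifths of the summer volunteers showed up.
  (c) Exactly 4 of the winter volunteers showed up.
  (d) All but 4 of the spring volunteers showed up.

(a) pilot: |A| = 5, |A ∩ B| = 1; needs |A ∩ B| ≥ 2 — false.
(b) summer: |A| = 5, |A ∩ B| = 2; needs |A ∩ B| / |A| > 2/5 — false.
(c) winter: |A| = 7, |A ∩ B| = 5; needs |A ∩ B| = 4 — false.
(d) spring: |A| = 7, |A ∩ B| = 4; needs |A ∖ B| = 4 — false.

0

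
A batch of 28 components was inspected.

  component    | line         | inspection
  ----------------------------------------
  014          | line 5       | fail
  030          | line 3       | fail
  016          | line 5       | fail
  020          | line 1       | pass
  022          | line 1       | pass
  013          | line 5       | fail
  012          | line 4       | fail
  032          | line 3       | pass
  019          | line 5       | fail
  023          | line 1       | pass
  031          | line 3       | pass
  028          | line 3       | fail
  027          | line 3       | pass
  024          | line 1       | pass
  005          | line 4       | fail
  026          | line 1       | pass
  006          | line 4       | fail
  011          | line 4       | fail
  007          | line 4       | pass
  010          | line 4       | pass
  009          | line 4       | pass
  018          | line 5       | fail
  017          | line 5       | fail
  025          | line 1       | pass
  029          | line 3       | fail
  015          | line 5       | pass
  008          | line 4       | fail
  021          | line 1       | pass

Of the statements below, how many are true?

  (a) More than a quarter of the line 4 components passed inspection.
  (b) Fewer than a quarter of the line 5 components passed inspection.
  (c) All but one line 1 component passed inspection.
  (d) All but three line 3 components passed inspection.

3

(a) line 4: |A| = 8, |A ∩ B| = 3; needs |A ∩ B| / |A| > 1/4 — true.
(b) line 5: |A| = 7, |A ∩ B| = 1; needs |A ∩ B| / |A| < 1/4 — true.
(c) line 1: |A| = 7, |A ∩ B| = 7; needs |A ∖ B| = 1 — false.
(d) line 3: |A| = 6, |A ∩ B| = 3; needs |A ∖ B| = 3 — true.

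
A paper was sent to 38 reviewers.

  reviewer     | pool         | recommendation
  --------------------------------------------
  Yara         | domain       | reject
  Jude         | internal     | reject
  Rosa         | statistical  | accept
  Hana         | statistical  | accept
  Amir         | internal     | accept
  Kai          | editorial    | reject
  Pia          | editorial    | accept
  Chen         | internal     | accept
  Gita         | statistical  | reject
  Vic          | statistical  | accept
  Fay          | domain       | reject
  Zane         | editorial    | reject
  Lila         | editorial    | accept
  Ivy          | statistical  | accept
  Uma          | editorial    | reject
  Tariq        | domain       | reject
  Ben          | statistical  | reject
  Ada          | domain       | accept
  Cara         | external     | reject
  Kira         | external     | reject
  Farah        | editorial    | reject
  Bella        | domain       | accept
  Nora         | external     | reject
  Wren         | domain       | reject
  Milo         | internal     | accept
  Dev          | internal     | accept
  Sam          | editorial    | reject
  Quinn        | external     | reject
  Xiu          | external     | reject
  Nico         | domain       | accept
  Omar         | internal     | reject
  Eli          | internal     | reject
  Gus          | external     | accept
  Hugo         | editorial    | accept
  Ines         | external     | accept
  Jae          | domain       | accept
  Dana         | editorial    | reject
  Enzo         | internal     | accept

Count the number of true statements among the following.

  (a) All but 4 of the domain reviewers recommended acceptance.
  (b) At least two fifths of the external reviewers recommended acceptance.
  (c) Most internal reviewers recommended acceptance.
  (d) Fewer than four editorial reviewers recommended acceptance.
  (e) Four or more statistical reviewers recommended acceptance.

(a) domain: |A| = 8, |A ∩ B| = 4; needs |A ∖ B| = 4 — true.
(b) external: |A| = 7, |A ∩ B| = 2; needs |A ∩ B| / |A| ≥ 2/5 — false.
(c) internal: |A| = 8, |A ∩ B| = 5; needs |A ∩ B| > |A ∖ B| — true.
(d) editorial: |A| = 9, |A ∩ B| = 3; needs |A ∩ B| < 4 — true.
(e) statistical: |A| = 6, |A ∩ B| = 4; needs |A ∩ B| ≥ 4 — true.

4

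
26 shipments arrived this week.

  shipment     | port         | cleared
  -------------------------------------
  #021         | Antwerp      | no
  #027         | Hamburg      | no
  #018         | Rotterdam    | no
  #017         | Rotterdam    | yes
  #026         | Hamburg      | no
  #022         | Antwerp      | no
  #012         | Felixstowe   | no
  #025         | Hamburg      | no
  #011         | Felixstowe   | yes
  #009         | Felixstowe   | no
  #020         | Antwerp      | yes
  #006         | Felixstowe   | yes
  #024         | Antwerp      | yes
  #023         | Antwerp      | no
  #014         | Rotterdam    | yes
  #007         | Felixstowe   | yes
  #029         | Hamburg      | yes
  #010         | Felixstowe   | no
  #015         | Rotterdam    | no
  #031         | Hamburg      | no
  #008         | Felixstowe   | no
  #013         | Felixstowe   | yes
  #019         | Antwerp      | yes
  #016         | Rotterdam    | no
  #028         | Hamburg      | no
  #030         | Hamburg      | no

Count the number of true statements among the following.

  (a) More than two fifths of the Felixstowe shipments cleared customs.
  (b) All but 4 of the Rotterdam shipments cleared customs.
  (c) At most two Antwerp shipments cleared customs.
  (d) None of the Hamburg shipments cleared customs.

(a) Felixstowe: |A| = 8, |A ∩ B| = 4; needs |A ∩ B| / |A| > 2/5 — true.
(b) Rotterdam: |A| = 5, |A ∩ B| = 2; needs |A ∖ B| = 4 — false.
(c) Antwerp: |A| = 6, |A ∩ B| = 3; needs |A ∩ B| ≤ 2 — false.
(d) Hamburg: |A| = 7, |A ∩ B| = 1; needs A ∩ B = ∅ (|A ∩ B| = 0) — false.

1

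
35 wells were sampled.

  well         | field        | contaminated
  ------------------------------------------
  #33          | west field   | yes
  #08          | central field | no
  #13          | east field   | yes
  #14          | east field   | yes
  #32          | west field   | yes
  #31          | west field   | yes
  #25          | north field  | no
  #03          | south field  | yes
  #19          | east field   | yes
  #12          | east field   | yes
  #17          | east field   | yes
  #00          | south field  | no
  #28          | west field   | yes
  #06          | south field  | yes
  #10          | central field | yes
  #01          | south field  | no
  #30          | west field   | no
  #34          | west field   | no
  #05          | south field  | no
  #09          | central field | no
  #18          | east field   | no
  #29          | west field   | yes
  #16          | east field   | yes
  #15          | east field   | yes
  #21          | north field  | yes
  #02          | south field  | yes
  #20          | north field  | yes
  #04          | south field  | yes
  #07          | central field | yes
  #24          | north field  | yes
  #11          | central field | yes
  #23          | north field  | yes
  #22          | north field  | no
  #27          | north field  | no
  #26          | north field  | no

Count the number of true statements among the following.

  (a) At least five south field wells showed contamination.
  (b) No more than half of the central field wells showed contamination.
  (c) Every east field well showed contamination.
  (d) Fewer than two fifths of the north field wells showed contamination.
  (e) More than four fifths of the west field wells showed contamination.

(a) south field: |A| = 7, |A ∩ B| = 4; needs |A ∩ B| ≥ 5 — false.
(b) central field: |A| = 5, |A ∩ B| = 3; needs |A ∩ B| ≤ |A ∖ B| — false.
(c) east field: |A| = 8, |A ∩ B| = 7; needs A ⊆ B, i.e. every element of A is in B (|A ∖ B| = 0) — false.
(d) north field: |A| = 8, |A ∩ B| = 4; needs |A ∩ B| / |A| < 2/5 — false.
(e) west field: |A| = 7, |A ∩ B| = 5; needs |A ∩ B| / |A| > 4/5 — false.

0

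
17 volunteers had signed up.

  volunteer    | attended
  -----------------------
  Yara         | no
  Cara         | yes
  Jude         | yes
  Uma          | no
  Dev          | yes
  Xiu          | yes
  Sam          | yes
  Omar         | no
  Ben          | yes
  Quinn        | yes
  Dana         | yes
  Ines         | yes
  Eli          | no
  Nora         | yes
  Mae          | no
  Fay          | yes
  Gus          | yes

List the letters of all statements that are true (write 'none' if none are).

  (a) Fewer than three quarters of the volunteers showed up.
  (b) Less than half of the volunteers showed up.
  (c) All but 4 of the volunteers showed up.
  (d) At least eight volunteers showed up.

(a), (d)

|A| = 17, |A ∩ B| = 12, |A ∖ B| = 5.
(a) |A ∩ B| / |A| < 3/4: holds.
(b) |A ∩ B| < |A ∖ B|: fails.
(c) |A ∖ B| = 4: fails.
(d) |A ∩ B| ≥ 8: holds.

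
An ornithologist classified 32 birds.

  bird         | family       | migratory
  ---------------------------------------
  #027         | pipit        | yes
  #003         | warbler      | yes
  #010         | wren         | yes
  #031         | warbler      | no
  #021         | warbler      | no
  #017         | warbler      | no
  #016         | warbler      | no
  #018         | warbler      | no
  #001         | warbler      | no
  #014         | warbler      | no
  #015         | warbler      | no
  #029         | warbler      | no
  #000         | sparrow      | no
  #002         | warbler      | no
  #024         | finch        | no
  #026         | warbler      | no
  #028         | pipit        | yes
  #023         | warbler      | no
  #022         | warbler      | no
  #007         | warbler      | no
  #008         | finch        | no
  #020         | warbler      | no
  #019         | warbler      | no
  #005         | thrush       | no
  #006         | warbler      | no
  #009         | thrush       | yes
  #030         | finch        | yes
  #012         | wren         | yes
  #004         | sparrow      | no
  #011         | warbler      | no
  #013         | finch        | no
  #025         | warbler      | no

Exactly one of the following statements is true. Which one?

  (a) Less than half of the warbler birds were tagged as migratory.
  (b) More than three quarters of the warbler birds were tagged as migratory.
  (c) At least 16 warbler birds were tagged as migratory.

(a)

|A| = 20, |A ∩ B| = 1, |A ∖ B| = 19.
(a) requires |A ∩ B| < |A ∖ B|: true.
(b) requires |A ∩ B| / |A| > 3/4: false.
(c) requires |A ∩ B| ≥ 16: false.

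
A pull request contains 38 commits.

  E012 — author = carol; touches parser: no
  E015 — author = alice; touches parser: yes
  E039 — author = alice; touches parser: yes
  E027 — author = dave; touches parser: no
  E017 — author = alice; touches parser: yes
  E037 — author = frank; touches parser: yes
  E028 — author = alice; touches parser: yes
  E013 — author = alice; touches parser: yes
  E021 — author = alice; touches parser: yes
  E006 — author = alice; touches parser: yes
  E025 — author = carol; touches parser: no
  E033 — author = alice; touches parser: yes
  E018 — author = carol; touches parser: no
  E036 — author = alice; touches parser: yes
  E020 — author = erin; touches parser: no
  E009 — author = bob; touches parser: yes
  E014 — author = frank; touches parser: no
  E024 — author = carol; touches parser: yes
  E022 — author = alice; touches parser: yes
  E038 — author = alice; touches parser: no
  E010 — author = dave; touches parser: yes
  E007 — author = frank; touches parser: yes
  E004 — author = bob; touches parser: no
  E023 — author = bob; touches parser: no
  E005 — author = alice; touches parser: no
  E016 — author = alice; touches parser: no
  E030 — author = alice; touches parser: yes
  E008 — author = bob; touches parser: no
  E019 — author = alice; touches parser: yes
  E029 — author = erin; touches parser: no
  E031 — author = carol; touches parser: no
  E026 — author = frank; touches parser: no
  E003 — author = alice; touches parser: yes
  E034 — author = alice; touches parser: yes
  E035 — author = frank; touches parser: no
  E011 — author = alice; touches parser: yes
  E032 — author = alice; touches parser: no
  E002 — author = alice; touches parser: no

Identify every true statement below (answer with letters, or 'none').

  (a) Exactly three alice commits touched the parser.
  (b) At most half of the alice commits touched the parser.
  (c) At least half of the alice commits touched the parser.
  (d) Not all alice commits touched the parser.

(c), (d)

|A| = 20, |A ∩ B| = 15, |A ∖ B| = 5.
(a) |A ∩ B| = 3: fails.
(b) |A ∩ B| ≤ |A ∖ B|: fails.
(c) |A ∩ B| ≥ |A ∖ B|: holds.
(d) A ⊄ B (|A ∖ B| ≥ 1): holds.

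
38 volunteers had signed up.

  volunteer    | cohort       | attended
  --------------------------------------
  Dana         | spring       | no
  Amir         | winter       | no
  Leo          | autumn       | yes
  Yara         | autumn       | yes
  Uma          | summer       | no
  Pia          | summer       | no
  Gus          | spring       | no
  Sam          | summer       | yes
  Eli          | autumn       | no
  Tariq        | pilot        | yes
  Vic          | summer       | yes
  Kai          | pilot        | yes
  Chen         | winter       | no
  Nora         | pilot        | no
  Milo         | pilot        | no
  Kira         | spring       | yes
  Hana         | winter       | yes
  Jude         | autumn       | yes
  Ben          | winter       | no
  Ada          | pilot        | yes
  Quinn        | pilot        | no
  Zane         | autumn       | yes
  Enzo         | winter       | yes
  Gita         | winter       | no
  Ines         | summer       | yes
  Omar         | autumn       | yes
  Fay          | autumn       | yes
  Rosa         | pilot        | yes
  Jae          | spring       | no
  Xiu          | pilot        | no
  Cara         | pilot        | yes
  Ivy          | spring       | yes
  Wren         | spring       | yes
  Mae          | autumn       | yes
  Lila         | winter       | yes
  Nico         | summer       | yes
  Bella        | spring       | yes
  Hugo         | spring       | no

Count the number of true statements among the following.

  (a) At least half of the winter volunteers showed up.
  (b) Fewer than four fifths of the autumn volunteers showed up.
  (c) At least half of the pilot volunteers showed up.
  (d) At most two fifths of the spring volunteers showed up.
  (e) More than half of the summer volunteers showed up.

2

(a) winter: |A| = 7, |A ∩ B| = 3; needs |A ∩ B| ≥ |A ∖ B| — false.
(b) autumn: |A| = 8, |A ∩ B| = 7; needs |A ∩ B| / |A| < 4/5 — false.
(c) pilot: |A| = 9, |A ∩ B| = 5; needs |A ∩ B| ≥ |A ∖ B| — true.
(d) spring: |A| = 8, |A ∩ B| = 4; needs |A ∩ B| / |A| ≤ 2/5 — false.
(e) summer: |A| = 6, |A ∩ B| = 4; needs |A ∩ B| > |A ∖ B| — true.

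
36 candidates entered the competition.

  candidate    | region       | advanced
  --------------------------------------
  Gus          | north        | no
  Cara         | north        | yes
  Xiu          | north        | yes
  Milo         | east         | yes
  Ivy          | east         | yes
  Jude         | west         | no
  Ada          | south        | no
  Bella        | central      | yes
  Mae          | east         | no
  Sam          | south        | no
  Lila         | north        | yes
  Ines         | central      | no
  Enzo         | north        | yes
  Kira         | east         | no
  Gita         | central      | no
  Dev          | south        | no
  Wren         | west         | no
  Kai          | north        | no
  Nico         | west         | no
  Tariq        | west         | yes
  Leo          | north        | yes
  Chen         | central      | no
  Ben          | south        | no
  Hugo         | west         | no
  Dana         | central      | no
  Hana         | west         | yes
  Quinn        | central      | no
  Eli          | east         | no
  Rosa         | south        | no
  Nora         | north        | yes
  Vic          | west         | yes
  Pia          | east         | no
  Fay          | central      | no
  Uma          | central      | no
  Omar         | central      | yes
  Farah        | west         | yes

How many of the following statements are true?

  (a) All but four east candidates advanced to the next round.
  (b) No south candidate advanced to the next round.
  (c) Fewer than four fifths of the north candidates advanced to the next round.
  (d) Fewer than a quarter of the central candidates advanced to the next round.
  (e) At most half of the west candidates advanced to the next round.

(a) east: |A| = 6, |A ∩ B| = 2; needs |A ∖ B| = 4 — true.
(b) south: |A| = 5, |A ∩ B| = 0; needs A ∩ B = ∅ (|A ∩ B| = 0) — true.
(c) north: |A| = 8, |A ∩ B| = 6; needs |A ∩ B| / |A| < 4/5 — true.
(d) central: |A| = 9, |A ∩ B| = 2; needs |A ∩ B| / |A| < 1/4 — true.
(e) west: |A| = 8, |A ∩ B| = 4; needs |A ∩ B| ≤ |A ∖ B| — true.

5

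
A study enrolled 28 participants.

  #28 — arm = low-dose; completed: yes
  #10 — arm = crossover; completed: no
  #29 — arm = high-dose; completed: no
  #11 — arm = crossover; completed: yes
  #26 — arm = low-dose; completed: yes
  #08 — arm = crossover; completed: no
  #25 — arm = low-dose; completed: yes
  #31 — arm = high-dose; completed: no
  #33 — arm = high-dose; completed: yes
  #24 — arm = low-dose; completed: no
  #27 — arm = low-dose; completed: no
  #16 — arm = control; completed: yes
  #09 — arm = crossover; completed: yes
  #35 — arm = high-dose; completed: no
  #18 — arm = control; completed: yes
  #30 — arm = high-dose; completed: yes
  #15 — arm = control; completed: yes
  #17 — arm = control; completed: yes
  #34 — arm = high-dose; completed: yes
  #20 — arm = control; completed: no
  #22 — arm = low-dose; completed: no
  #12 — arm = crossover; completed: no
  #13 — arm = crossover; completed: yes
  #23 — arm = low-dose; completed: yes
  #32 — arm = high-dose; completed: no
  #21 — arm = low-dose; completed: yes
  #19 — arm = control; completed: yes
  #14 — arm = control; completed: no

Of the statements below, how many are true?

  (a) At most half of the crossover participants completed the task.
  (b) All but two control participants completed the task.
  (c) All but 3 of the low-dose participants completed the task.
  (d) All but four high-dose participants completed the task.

(a) crossover: |A| = 6, |A ∩ B| = 3; needs |A ∩ B| ≤ |A ∖ B| — true.
(b) control: |A| = 7, |A ∩ B| = 5; needs |A ∖ B| = 2 — true.
(c) low-dose: |A| = 8, |A ∩ B| = 5; needs |A ∖ B| = 3 — true.
(d) high-dose: |A| = 7, |A ∩ B| = 3; needs |A ∖ B| = 4 — true.

4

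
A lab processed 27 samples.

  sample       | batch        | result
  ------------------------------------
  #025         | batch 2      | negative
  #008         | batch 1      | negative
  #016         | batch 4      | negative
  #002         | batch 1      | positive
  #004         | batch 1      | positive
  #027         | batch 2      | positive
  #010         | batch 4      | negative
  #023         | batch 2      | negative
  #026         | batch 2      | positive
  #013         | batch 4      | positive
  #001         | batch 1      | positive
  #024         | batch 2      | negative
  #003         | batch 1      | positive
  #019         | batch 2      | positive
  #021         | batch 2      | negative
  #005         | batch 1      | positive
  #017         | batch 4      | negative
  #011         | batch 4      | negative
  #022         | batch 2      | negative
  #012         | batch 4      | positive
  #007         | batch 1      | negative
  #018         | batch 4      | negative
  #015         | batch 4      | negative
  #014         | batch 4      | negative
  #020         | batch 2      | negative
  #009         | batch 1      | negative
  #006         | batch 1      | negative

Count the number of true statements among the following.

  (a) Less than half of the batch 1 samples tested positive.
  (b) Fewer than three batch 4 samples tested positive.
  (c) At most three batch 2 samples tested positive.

(a) batch 1: |A| = 9, |A ∩ B| = 5; needs |A ∩ B| < |A ∖ B| — false.
(b) batch 4: |A| = 9, |A ∩ B| = 2; needs |A ∩ B| < 3 — true.
(c) batch 2: |A| = 9, |A ∩ B| = 3; needs |A ∩ B| ≤ 3 — true.

2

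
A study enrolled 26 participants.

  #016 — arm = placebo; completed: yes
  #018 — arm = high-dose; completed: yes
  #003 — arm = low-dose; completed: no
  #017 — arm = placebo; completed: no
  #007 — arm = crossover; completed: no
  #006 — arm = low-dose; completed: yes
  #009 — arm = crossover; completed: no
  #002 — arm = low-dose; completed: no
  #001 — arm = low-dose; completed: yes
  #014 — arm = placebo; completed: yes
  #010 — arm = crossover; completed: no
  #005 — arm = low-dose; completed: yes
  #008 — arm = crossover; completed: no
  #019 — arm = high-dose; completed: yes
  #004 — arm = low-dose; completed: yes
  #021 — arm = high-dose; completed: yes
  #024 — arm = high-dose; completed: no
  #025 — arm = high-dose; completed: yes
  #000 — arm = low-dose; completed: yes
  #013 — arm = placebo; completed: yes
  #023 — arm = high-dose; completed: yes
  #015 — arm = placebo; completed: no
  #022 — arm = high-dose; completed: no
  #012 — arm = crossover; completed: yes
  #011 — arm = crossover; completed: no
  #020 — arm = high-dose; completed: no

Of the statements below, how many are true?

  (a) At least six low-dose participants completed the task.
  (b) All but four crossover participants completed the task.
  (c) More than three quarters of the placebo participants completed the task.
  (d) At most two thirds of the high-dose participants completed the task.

(a) low-dose: |A| = 7, |A ∩ B| = 5; needs |A ∩ B| ≥ 6 — false.
(b) crossover: |A| = 6, |A ∩ B| = 1; needs |A ∖ B| = 4 — false.
(c) placebo: |A| = 5, |A ∩ B| = 3; needs |A ∩ B| / |A| > 3/4 — false.
(d) high-dose: |A| = 8, |A ∩ B| = 5; needs |A ∩ B| / |A| ≤ 2/3 — true.

1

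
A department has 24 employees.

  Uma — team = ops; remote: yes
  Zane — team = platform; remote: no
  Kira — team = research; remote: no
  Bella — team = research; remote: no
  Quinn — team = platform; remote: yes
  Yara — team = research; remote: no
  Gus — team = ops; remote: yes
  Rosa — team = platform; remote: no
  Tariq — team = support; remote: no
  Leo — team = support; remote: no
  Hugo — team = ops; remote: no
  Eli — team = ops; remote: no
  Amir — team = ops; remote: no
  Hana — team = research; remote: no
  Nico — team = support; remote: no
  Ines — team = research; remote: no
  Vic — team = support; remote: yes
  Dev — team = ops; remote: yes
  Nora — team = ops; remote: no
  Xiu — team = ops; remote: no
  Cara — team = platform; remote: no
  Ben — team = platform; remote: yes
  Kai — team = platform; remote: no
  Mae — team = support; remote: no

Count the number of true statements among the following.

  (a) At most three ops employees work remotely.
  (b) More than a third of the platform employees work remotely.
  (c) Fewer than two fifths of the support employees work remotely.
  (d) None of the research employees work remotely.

(a) ops: |A| = 8, |A ∩ B| = 3; needs |A ∩ B| ≤ 3 — true.
(b) platform: |A| = 6, |A ∩ B| = 2; needs |A ∩ B| / |A| > 1/3 — false.
(c) support: |A| = 5, |A ∩ B| = 1; needs |A ∩ B| / |A| < 2/5 — true.
(d) research: |A| = 5, |A ∩ B| = 0; needs A ∩ B = ∅ (|A ∩ B| = 0) — true.

3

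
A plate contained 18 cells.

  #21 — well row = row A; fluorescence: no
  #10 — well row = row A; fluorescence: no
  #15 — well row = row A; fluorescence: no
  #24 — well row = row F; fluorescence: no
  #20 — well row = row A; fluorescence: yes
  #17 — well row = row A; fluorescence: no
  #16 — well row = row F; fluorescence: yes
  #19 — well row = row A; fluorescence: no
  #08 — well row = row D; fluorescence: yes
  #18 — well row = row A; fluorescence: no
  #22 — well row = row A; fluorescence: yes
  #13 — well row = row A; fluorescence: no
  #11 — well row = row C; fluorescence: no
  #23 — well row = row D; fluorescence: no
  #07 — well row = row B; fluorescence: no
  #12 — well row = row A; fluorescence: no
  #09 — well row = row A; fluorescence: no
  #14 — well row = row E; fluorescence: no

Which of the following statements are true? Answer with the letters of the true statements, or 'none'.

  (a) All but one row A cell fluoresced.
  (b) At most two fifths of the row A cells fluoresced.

(b)

|A| = 11, |A ∩ B| = 2, |A ∖ B| = 9.
(a) |A ∖ B| = 1: fails.
(b) |A ∩ B| / |A| ≤ 2/5: holds.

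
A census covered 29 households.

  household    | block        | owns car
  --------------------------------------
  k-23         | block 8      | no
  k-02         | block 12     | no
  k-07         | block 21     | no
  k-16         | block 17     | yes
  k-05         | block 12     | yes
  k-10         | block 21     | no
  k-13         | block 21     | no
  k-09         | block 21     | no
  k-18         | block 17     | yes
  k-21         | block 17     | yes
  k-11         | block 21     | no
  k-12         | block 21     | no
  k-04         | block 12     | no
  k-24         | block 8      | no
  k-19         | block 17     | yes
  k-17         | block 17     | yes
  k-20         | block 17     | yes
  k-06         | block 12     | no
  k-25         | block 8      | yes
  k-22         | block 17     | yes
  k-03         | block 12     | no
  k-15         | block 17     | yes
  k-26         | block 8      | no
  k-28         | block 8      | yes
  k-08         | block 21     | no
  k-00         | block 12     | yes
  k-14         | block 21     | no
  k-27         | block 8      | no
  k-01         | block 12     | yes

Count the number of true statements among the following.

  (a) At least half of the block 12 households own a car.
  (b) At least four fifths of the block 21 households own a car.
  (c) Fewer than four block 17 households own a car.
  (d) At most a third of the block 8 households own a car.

(a) block 12: |A| = 7, |A ∩ B| = 3; needs |A ∩ B| ≥ |A ∖ B| — false.
(b) block 21: |A| = 8, |A ∩ B| = 0; needs |A ∩ B| / |A| ≥ 4/5 — false.
(c) block 17: |A| = 8, |A ∩ B| = 8; needs |A ∩ B| < 4 — false.
(d) block 8: |A| = 6, |A ∩ B| = 2; needs |A ∩ B| / |A| ≤ 1/3 — true.

1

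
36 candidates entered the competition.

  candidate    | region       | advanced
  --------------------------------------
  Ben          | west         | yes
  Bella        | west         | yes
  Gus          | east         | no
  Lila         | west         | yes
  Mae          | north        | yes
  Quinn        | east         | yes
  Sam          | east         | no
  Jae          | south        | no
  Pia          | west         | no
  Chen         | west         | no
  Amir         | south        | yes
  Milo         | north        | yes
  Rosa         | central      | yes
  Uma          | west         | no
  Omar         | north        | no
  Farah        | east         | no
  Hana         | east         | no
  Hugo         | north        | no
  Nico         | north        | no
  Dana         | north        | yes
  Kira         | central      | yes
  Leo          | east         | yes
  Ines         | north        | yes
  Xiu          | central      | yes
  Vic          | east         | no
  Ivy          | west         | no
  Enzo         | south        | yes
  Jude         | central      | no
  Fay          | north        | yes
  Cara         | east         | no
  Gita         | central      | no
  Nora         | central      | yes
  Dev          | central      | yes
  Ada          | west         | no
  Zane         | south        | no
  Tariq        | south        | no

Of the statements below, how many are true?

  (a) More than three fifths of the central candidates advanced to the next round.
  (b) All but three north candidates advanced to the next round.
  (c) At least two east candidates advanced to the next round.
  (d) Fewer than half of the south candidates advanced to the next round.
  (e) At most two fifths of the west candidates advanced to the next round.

(a) central: |A| = 7, |A ∩ B| = 5; needs |A ∩ B| / |A| > 3/5 — true.
(b) north: |A| = 8, |A ∩ B| = 5; needs |A ∖ B| = 3 — true.
(c) east: |A| = 8, |A ∩ B| = 2; needs |A ∩ B| ≥ 2 — true.
(d) south: |A| = 5, |A ∩ B| = 2; needs |A ∩ B| < |A ∖ B| — true.
(e) west: |A| = 8, |A ∩ B| = 3; needs |A ∩ B| / |A| ≤ 2/5 — true.

5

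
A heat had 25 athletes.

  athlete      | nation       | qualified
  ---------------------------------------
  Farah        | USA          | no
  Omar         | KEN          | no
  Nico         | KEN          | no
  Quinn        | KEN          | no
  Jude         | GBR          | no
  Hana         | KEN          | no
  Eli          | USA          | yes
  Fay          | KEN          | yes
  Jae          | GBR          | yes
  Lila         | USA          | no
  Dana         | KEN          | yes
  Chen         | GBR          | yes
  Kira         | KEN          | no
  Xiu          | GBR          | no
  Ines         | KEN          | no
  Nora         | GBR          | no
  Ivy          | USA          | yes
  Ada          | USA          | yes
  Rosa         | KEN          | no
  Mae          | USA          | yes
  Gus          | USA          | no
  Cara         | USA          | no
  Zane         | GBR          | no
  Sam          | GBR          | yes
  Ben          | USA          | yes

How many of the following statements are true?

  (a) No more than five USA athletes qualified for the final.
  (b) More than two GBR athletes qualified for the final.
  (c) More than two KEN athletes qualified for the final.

(a) USA: |A| = 9, |A ∩ B| = 5; needs |A ∩ B| ≤ 5 — true.
(b) GBR: |A| = 7, |A ∩ B| = 3; needs |A ∩ B| > 2 — true.
(c) KEN: |A| = 9, |A ∩ B| = 2; needs |A ∩ B| > 2 — false.

2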